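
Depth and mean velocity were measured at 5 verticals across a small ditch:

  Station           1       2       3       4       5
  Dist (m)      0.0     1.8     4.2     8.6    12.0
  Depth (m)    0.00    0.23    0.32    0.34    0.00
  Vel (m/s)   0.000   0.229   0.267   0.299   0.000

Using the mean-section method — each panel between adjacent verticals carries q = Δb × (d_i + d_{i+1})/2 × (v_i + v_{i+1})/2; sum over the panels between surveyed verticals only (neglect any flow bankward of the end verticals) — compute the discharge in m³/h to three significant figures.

2460 m³/h

Panel 1-2: Δb = 1.8 m, d̄ = (0.00+0.23)/2 = 0.115, v̄ = (0.000+0.229)/2 = 0.1145 → q = 1.8×0.115×0.1145 = 0.02370 m³/s
Panel 2-3: Δb = 2.4 m, d̄ = (0.23+0.32)/2 = 0.275, v̄ = (0.229+0.267)/2 = 0.248 → q = 2.4×0.275×0.248 = 0.1637 m³/s
Panel 3-4: Δb = 4.4 m, d̄ = (0.32+0.34)/2 = 0.33, v̄ = (0.267+0.299)/2 = 0.283 → q = 4.4×0.33×0.283 = 0.4109 m³/s
Panel 4-5: Δb = 3.4 m, d̄ = (0.34+0.00)/2 = 0.17, v̄ = (0.299+0.000)/2 = 0.1495 → q = 3.4×0.17×0.1495 = 0.08641 m³/s
Q = Σ q = 0.6847 m³/s
= 0.6847 × 3600 = 2465 m³/h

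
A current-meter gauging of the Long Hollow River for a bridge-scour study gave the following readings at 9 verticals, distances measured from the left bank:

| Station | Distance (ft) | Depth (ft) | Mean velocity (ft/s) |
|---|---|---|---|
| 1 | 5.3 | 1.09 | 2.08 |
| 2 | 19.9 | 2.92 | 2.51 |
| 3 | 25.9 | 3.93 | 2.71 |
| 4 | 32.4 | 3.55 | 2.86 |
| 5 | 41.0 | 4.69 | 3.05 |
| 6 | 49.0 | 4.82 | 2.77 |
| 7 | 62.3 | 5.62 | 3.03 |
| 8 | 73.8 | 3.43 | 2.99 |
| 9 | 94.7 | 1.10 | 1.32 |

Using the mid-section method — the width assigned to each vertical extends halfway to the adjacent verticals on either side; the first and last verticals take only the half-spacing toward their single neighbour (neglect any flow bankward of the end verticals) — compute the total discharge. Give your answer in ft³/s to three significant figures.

889 ft³/s

w_1 = (19.9 − 5.3)/2 = 7.3 ft; q_1 = 2.08 × 1.09 × 7.3 = 16.55 ft³/s
w_2 = (25.9 − 5.3)/2 = 10.3 ft; q_2 = 2.51 × 2.92 × 10.3 = 75.49 ft³/s
w_3 = (32.4 − 19.9)/2 = 6.25 ft; q_3 = 2.71 × 3.93 × 6.25 = 66.56 ft³/s
w_4 = (41.0 − 25.9)/2 = 7.55 ft; q_4 = 2.86 × 3.55 × 7.55 = 76.66 ft³/s
w_5 = (49.0 − 32.4)/2 = 8.3 ft; q_5 = 3.05 × 4.69 × 8.3 = 118.7 ft³/s
w_6 = (62.3 − 41.0)/2 = 10.65 ft; q_6 = 2.77 × 4.82 × 10.65 = 142.2 ft³/s
w_7 = (73.8 − 49.0)/2 = 12.4 ft; q_7 = 3.03 × 5.62 × 12.4 = 211.2 ft³/s
w_8 = (94.7 − 62.3)/2 = 16.2 ft; q_8 = 2.99 × 3.43 × 16.2 = 166.1 ft³/s
w_9 = (94.7 − 73.8)/2 = 10.45 ft; q_9 = 1.32 × 1.10 × 10.45 = 15.17 ft³/s
Q = Σ qᵢ = 888.7 ft³/s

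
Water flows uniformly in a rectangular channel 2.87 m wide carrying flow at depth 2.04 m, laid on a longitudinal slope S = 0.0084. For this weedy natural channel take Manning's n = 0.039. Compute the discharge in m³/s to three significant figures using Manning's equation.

12.3 m³/s

A = b·y = 2.87 × 2.04 = 5.855 m²
P = b + 2y = 2.87 + 2×2.04 = 6.950 m
R = A/P = 5.855/6.950 = 0.8424 m
Q = (1/n)·A·R^(2/3)·S^(1/2) = (1/0.039) × 5.855 × 0.8424^(2/3) × 0.0084^(1/2) = 12.27 m³/s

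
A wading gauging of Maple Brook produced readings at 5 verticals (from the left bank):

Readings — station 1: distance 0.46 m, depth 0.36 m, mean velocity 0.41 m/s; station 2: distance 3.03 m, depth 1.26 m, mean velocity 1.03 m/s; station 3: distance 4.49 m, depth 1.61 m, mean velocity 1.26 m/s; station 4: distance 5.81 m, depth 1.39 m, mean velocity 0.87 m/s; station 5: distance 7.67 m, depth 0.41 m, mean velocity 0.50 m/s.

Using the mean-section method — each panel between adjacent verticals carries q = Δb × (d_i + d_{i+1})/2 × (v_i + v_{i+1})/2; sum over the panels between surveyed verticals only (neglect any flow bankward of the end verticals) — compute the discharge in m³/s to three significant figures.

7.15 m³/s

Panel 1-2: Δb = 2.57 m, d̄ = (0.36+1.26)/2 = 0.81, v̄ = (0.41+1.03)/2 = 0.72 → q = 2.57×0.81×0.72 = 1.499 m³/s
Panel 2-3: Δb = 1.46 m, d̄ = (1.26+1.61)/2 = 1.435, v̄ = (1.03+1.26)/2 = 1.145 → q = 1.46×1.435×1.145 = 2.399 m³/s
Panel 3-4: Δb = 1.32 m, d̄ = (1.61+1.39)/2 = 1.5, v̄ = (1.26+0.87)/2 = 1.065 → q = 1.32×1.5×1.065 = 2.109 m³/s
Panel 4-5: Δb = 1.86 m, d̄ = (1.39+0.41)/2 = 0.9, v̄ = (0.87+0.50)/2 = 0.685 → q = 1.86×0.9×0.685 = 1.147 m³/s
Q = Σ q = 7.153 m³/s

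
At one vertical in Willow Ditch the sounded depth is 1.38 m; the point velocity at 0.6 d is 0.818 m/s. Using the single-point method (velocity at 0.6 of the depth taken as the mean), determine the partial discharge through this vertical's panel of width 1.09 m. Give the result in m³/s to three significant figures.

v̄ = v₀.₆ = 0.818 m/s
q = v̄ × d × w = 0.8180 × 1.38 × 1.09 = 1.230 m³/s

1.23 m³/s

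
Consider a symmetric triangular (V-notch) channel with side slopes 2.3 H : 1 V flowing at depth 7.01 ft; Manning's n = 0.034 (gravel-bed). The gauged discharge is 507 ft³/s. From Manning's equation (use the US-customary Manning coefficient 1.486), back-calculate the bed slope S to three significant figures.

0.00222

A = z·y² = 2.3×7.01² = 113.0 ft²
P = 2y√(1+z²) = 2×7.01×√(1+2.3²) = 35.16 ft
R = A/P = 113.0/35.16 = 3.214 ft
S = (Q·n / (1.486·A·R^(2/3)))² = (507×0.034 / (1.486×113.0×2.178))² = 0.002221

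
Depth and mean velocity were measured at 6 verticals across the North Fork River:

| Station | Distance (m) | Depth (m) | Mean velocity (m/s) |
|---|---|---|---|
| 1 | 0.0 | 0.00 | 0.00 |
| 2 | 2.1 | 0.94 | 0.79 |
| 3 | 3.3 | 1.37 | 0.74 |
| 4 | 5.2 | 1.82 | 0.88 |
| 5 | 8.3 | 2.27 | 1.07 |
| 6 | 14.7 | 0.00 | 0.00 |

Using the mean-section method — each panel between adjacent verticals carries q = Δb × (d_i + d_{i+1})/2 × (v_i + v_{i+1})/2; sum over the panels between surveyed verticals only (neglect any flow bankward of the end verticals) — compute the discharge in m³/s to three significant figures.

14.0 m³/s

Panel 1-2: Δb = 2.1 m, d̄ = (0.00+0.94)/2 = 0.47, v̄ = (0.00+0.79)/2 = 0.395 → q = 2.1×0.47×0.395 = 0.3899 m³/s
Panel 2-3: Δb = 1.2 m, d̄ = (0.94+1.37)/2 = 1.155, v̄ = (0.79+0.74)/2 = 0.765 → q = 1.2×1.155×0.765 = 1.060 m³/s
Panel 3-4: Δb = 1.9 m, d̄ = (1.37+1.82)/2 = 1.595, v̄ = (0.74+0.88)/2 = 0.81 → q = 1.9×1.595×0.81 = 2.455 m³/s
Panel 4-5: Δb = 3.1 m, d̄ = (1.82+2.27)/2 = 2.045, v̄ = (0.88+1.07)/2 = 0.975 → q = 3.1×2.045×0.975 = 6.181 m³/s
Panel 5-6: Δb = 6.4 m, d̄ = (2.27+0.00)/2 = 1.135, v̄ = (1.07+0.00)/2 = 0.535 → q = 6.4×1.135×0.535 = 3.886 m³/s
Q = Σ q = 13.97 m³/s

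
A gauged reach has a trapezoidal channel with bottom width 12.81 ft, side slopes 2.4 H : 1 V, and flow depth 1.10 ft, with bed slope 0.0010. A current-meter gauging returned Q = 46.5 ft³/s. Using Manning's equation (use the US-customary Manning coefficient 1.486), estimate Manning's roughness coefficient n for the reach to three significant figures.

A = (b + z·y)·y = (12.81 + 2.4×1.10)×1.10 = 17.00 ft²
P = b + 2y√(1+z²) = 12.81 + 2×1.10×√(1+2.4²) = 18.53 ft
R = A/P = 17.00/18.53 = 0.9172 ft
n = (1.486/Q)·A·R^(2/3)·S^(1/2) = (1.486/46.5) × 17.00 × 0.9440 × 0.03162 = 0.01621

0.0162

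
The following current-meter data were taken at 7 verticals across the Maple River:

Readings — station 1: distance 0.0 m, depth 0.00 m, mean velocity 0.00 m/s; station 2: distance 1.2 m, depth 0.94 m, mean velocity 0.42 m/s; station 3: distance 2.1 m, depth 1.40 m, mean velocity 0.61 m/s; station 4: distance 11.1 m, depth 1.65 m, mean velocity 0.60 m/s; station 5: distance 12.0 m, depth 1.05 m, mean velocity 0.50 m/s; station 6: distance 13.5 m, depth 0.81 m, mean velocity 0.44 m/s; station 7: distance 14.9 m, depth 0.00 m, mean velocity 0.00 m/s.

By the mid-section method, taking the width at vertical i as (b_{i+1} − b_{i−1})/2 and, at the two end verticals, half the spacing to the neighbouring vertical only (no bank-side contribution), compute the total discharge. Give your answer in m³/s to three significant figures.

w_2 = (2.1 − 0.0)/2 = 1.05 m; q_2 = 0.42 × 0.94 × 1.05 = 0.4145 m³/s
w_3 = (11.1 − 1.2)/2 = 4.95 m; q_3 = 0.61 × 1.40 × 4.95 = 4.227 m³/s
w_4 = (12.0 − 2.1)/2 = 4.95 m; q_4 = 0.60 × 1.65 × 4.95 = 4.901 m³/s
w_5 = (13.5 − 11.1)/2 = 1.2 m; q_5 = 0.50 × 1.05 × 1.2 = 0.6300 m³/s
w_6 = (14.9 − 12.0)/2 = 1.45 m; q_6 = 0.44 × 0.81 × 1.45 = 0.5168 m³/s
Stations 1, 7 contribute zero (depth or velocity is 0).
Q = Σ qᵢ = 10.69 m³/s

10.7 m³/s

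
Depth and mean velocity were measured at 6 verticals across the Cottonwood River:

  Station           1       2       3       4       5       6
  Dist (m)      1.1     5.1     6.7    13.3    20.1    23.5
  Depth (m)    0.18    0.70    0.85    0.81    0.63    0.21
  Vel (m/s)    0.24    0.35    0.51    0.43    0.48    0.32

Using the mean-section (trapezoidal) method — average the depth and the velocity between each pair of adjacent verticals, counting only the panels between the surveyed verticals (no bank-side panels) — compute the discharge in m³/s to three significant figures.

6.43 m³/s

Panel 1-2: Δb = 4 m, d̄ = (0.18+0.70)/2 = 0.44, v̄ = (0.24+0.35)/2 = 0.295 → q = 4×0.44×0.295 = 0.5192 m³/s
Panel 2-3: Δb = 1.6 m, d̄ = (0.70+0.85)/2 = 0.775, v̄ = (0.35+0.51)/2 = 0.43 → q = 1.6×0.775×0.43 = 0.5332 m³/s
Panel 3-4: Δb = 6.6 m, d̄ = (0.85+0.81)/2 = 0.83, v̄ = (0.51+0.43)/2 = 0.47 → q = 6.6×0.83×0.47 = 2.575 m³/s
Panel 4-5: Δb = 6.8 m, d̄ = (0.81+0.63)/2 = 0.72, v̄ = (0.43+0.48)/2 = 0.455 → q = 6.8×0.72×0.455 = 2.228 m³/s
Panel 5-6: Δb = 3.4 m, d̄ = (0.63+0.21)/2 = 0.42, v̄ = (0.48+0.32)/2 = 0.4 → q = 3.4×0.42×0.4 = 0.5712 m³/s
Q = Σ q = 6.426 m³/s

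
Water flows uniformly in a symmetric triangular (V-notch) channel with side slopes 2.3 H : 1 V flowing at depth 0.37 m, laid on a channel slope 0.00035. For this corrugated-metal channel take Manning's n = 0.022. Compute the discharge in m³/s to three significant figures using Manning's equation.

0.0821 m³/s

A = z·y² = 2.3×0.37² = 0.3149 m²
P = 2y√(1+z²) = 2×0.37×√(1+2.3²) = 1.856 m
R = A/P = 0.3149/1.856 = 0.1697 m
Q = (1/n)·A·R^(2/3)·S^(1/2) = (1/0.022) × 0.3149 × 0.1697^(2/3) × 0.00035^(1/2) = 0.08206 m³/s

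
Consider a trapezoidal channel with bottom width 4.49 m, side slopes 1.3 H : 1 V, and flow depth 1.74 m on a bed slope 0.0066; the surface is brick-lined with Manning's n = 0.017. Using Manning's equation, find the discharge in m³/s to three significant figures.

61.7 m³/s

A = (b + z·y)·y = (4.49 + 1.3×1.74)×1.74 = 11.75 m²
P = b + 2y√(1+z²) = 4.49 + 2×1.74×√(1+1.3²) = 10.20 m
R = A/P = 11.75/10.20 = 1.152 m
Q = (1/n)·A·R^(2/3)·S^(1/2) = (1/0.017) × 11.75 × 1.152^(2/3) × 0.0066^(1/2) = 61.70 m³/s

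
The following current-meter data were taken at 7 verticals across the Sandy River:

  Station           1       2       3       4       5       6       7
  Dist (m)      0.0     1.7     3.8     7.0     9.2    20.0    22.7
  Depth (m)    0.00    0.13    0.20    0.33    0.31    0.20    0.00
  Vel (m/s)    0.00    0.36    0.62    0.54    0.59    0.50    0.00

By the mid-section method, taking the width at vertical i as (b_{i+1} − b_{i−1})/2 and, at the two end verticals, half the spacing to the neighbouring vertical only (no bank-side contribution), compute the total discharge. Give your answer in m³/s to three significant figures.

2.76 m³/s

w_2 = (3.8 − 0.0)/2 = 1.9 m; q_2 = 0.36 × 0.13 × 1.9 = 0.08892 m³/s
w_3 = (7.0 − 1.7)/2 = 2.65 m; q_3 = 0.62 × 0.20 × 2.65 = 0.3286 m³/s
w_4 = (9.2 − 3.8)/2 = 2.7 m; q_4 = 0.54 × 0.33 × 2.7 = 0.4811 m³/s
w_5 = (20.0 − 7.0)/2 = 6.5 m; q_5 = 0.59 × 0.31 × 6.5 = 1.189 m³/s
w_6 = (22.7 − 9.2)/2 = 6.75 m; q_6 = 0.50 × 0.20 × 6.75 = 0.6750 m³/s
Stations 1, 7 contribute zero (depth or velocity is 0).
Q = Σ qᵢ = 2.763 m³/s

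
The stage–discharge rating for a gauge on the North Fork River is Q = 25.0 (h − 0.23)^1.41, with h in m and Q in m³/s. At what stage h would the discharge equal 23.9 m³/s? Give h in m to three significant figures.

1.20 m

h − h₀ = (Q/C)^(1/b) = (23.9/25.0)^(1/1.41) = 0.9686 m
h = 0.23 + 0.9686 = 1.199 m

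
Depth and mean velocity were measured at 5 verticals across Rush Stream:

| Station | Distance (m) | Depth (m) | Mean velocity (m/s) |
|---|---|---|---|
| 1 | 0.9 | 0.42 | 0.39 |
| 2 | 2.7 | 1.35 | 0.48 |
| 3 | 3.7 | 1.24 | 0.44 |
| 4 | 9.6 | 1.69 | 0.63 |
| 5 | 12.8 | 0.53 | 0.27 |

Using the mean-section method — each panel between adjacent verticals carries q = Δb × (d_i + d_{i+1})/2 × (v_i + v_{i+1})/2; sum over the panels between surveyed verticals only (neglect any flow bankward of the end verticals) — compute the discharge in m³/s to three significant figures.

7.51 m³/s

Panel 1-2: Δb = 1.8 m, d̄ = (0.42+1.35)/2 = 0.885, v̄ = (0.39+0.48)/2 = 0.435 → q = 1.8×0.885×0.435 = 0.6930 m³/s
Panel 2-3: Δb = 1 m, d̄ = (1.35+1.24)/2 = 1.295, v̄ = (0.48+0.44)/2 = 0.46 → q = 1×1.295×0.46 = 0.5957 m³/s
Panel 3-4: Δb = 5.9 m, d̄ = (1.24+1.69)/2 = 1.465, v̄ = (0.44+0.63)/2 = 0.535 → q = 5.9×1.465×0.535 = 4.624 m³/s
Panel 4-5: Δb = 3.2 m, d̄ = (1.69+0.53)/2 = 1.11, v̄ = (0.63+0.27)/2 = 0.45 → q = 3.2×1.11×0.45 = 1.598 m³/s
Q = Σ q = 7.511 m³/s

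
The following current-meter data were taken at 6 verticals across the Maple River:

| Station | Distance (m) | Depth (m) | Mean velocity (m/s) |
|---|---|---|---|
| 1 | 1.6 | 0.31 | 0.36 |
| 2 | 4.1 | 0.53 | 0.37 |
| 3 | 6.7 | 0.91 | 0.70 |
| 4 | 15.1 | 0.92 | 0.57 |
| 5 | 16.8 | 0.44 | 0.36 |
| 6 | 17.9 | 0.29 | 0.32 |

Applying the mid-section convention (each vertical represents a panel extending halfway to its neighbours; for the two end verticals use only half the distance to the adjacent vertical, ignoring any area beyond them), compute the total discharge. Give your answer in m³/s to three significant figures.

7.06 m³/s

w_1 = (4.1 − 1.6)/2 = 1.25 m; q_1 = 0.36 × 0.31 × 1.25 = 0.1395 m³/s
w_2 = (6.7 − 1.6)/2 = 2.55 m; q_2 = 0.37 × 0.53 × 2.55 = 0.5001 m³/s
w_3 = (15.1 − 4.1)/2 = 5.5 m; q_3 = 0.70 × 0.91 × 5.5 = 3.504 m³/s
w_4 = (16.8 − 6.7)/2 = 5.05 m; q_4 = 0.57 × 0.92 × 5.05 = 2.648 m³/s
w_5 = (17.9 − 15.1)/2 = 1.4 m; q_5 = 0.36 × 0.44 × 1.4 = 0.2218 m³/s
w_6 = (17.9 − 16.8)/2 = 0.55 m; q_6 = 0.32 × 0.29 × 0.55 = 0.05104 m³/s
Q = Σ qᵢ = 7.064 m³/s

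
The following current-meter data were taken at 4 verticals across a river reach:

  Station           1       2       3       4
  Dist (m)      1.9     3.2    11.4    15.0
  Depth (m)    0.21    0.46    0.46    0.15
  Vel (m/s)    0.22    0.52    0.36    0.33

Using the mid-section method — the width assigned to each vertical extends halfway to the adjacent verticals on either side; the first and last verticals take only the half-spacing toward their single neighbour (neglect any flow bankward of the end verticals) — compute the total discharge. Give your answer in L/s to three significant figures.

w_1 = (3.2 − 1.9)/2 = 0.65 m; q_1 = 0.22 × 0.21 × 0.65 = 0.03003 m³/s
w_2 = (11.4 − 1.9)/2 = 4.75 m; q_2 = 0.52 × 0.46 × 4.75 = 1.136 m³/s
w_3 = (15.0 − 3.2)/2 = 5.9 m; q_3 = 0.36 × 0.46 × 5.9 = 0.9770 m³/s
w_4 = (15.0 − 11.4)/2 = 1.8 m; q_4 = 0.33 × 0.15 × 1.8 = 0.08910 m³/s
Q = Σ qᵢ = 2.232 m³/s
= 2.232 × 1000 = 2232 L/s

2230 L/s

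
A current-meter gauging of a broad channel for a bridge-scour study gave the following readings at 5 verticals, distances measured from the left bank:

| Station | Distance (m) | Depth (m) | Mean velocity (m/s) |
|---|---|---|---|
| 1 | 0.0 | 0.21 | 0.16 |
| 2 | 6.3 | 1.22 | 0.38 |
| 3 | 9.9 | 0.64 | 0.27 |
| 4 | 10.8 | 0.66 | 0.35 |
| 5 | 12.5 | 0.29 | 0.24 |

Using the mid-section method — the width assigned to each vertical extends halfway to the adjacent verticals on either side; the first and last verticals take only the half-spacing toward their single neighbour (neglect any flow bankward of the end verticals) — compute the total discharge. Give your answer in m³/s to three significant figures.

w_1 = (6.3 − 0.0)/2 = 3.15 m; q_1 = 0.16 × 0.21 × 3.15 = 0.1058 m³/s
w_2 = (9.9 − 0.0)/2 = 4.95 m; q_2 = 0.38 × 1.22 × 4.95 = 2.295 m³/s
w_3 = (10.8 − 6.3)/2 = 2.25 m; q_3 = 0.27 × 0.64 × 2.25 = 0.3888 m³/s
w_4 = (12.5 − 9.9)/2 = 1.3 m; q_4 = 0.35 × 0.66 × 1.3 = 0.3003 m³/s
w_5 = (12.5 − 10.8)/2 = 0.85 m; q_5 = 0.24 × 0.29 × 0.85 = 0.05916 m³/s
Q = Σ qᵢ = 3.149 m³/s

3.15 m³/s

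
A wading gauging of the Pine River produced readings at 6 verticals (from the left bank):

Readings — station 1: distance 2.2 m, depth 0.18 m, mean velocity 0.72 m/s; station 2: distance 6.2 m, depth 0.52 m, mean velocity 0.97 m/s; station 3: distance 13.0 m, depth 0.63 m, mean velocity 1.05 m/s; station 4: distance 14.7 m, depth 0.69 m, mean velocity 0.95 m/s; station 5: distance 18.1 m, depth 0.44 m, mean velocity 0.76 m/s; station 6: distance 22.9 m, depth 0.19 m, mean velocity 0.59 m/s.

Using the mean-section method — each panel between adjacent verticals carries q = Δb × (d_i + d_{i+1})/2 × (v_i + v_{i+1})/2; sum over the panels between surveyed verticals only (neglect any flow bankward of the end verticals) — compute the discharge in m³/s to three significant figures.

Panel 1-2: Δb = 4 m, d̄ = (0.18+0.52)/2 = 0.35, v̄ = (0.72+0.97)/2 = 0.845 → q = 4×0.35×0.845 = 1.183 m³/s
Panel 2-3: Δb = 6.8 m, d̄ = (0.52+0.63)/2 = 0.575, v̄ = (0.97+1.05)/2 = 1.01 → q = 6.8×0.575×1.01 = 3.949 m³/s
Panel 3-4: Δb = 1.7 m, d̄ = (0.63+0.69)/2 = 0.66, v̄ = (1.05+0.95)/2 = 1 → q = 1.7×0.66×1 = 1.122 m³/s
Panel 4-5: Δb = 3.4 m, d̄ = (0.69+0.44)/2 = 0.565, v̄ = (0.95+0.76)/2 = 0.855 → q = 3.4×0.565×0.855 = 1.642 m³/s
Panel 5-6: Δb = 4.8 m, d̄ = (0.44+0.19)/2 = 0.315, v̄ = (0.76+0.59)/2 = 0.675 → q = 4.8×0.315×0.675 = 1.021 m³/s
Q = Σ q = 8.917 m³/s

8.92 m³/s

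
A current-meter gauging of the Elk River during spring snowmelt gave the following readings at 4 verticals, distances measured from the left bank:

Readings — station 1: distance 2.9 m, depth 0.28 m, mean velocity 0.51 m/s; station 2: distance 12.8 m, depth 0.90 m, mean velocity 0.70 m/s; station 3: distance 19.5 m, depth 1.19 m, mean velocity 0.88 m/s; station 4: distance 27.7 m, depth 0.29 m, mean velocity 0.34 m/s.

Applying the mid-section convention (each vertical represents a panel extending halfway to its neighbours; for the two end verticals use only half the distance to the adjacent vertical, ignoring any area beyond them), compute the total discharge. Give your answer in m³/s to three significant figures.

14.1 m³/s

w_1 = (12.8 − 2.9)/2 = 4.95 m; q_1 = 0.51 × 0.28 × 4.95 = 0.7069 m³/s
w_2 = (19.5 − 2.9)/2 = 8.3 m; q_2 = 0.70 × 0.90 × 8.3 = 5.229 m³/s
w_3 = (27.7 − 12.8)/2 = 7.45 m; q_3 = 0.88 × 1.19 × 7.45 = 7.802 m³/s
w_4 = (27.7 − 19.5)/2 = 4.1 m; q_4 = 0.34 × 0.29 × 4.1 = 0.4043 m³/s
Q = Σ qᵢ = 14.14 m³/s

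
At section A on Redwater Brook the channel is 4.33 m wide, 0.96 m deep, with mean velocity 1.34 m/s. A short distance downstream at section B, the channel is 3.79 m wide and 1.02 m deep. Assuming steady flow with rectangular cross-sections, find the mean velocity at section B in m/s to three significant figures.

Q = A₁V₁ = (4.33×0.96) × 1.34 = 5.570 m³/s
A₂ = 3.79 × 1.02 = 3.866 m²
V₂ = Q/A₂ = 5.570/3.866 = 1.441 m/s

1.44 m/s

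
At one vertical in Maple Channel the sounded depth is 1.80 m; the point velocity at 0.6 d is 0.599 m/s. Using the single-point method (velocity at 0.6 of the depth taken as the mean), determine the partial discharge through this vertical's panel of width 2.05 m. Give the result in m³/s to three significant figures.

v̄ = v₀.₆ = 0.599 m/s
q = v̄ × d × w = 0.5990 × 1.80 × 2.05 = 2.210 m³/s

2.21 m³/s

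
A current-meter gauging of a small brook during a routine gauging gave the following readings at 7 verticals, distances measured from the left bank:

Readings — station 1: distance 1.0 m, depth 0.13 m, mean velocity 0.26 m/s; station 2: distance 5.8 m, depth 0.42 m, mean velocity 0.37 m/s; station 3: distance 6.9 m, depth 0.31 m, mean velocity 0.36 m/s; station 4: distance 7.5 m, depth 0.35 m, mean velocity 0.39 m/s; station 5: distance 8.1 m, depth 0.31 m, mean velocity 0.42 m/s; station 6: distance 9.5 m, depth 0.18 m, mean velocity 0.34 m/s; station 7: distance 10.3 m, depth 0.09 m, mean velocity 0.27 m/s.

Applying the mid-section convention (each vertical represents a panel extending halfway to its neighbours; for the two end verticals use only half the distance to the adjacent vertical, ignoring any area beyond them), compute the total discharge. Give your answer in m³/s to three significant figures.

0.924 m³/s

w_1 = (5.8 − 1.0)/2 = 2.4 m; q_1 = 0.26 × 0.13 × 2.4 = 0.08112 m³/s
w_2 = (6.9 − 1.0)/2 = 2.95 m; q_2 = 0.37 × 0.42 × 2.95 = 0.4584 m³/s
w_3 = (7.5 − 5.8)/2 = 0.85 m; q_3 = 0.36 × 0.31 × 0.85 = 0.09486 m³/s
w_4 = (8.1 − 6.9)/2 = 0.6 m; q_4 = 0.39 × 0.35 × 0.6 = 0.08190 m³/s
w_5 = (9.5 − 7.5)/2 = 1 m; q_5 = 0.42 × 0.31 × 1 = 0.1302 m³/s
w_6 = (10.3 − 8.1)/2 = 1.1 m; q_6 = 0.34 × 0.18 × 1.1 = 0.06732 m³/s
w_7 = (10.3 − 9.5)/2 = 0.4 m; q_7 = 0.27 × 0.09 × 0.4 = 0.009720 m³/s
Q = Σ qᵢ = 0.9236 m³/s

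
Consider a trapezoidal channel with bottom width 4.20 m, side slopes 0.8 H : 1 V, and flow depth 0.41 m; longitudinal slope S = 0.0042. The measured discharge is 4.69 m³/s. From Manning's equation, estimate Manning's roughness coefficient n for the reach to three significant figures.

A = (b + z·y)·y = (4.20 + 0.8×0.41)×0.41 = 1.856 m²
P = b + 2y√(1+z²) = 4.20 + 2×0.41×√(1+0.8²) = 5.250 m
R = A/P = 1.856/5.250 = 0.3536 m
n = (1/Q)·A·R^(2/3)·S^(1/2) = (1/4.69) × 1.856 × 0.5001 × 0.06481 = 0.01283

0.0128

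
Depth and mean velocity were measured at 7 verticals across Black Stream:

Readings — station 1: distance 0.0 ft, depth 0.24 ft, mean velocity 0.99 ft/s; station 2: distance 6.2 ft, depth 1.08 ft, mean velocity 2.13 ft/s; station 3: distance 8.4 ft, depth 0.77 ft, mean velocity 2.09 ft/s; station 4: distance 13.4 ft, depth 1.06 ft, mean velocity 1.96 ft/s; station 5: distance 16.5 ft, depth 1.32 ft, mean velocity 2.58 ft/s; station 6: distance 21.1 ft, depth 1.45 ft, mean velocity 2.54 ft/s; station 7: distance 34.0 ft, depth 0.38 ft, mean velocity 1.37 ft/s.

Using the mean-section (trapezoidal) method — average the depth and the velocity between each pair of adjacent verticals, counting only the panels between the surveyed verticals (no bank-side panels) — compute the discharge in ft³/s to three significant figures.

67.7 ft³/s

Panel 1-2: Δb = 6.2 ft, d̄ = (0.24+1.08)/2 = 0.66, v̄ = (0.99+2.13)/2 = 1.56 → q = 6.2×0.66×1.56 = 6.384 ft³/s
Panel 2-3: Δb = 2.2 ft, d̄ = (1.08+0.77)/2 = 0.925, v̄ = (2.13+2.09)/2 = 2.11 → q = 2.2×0.925×2.11 = 4.294 ft³/s
Panel 3-4: Δb = 5 ft, d̄ = (0.77+1.06)/2 = 0.915, v̄ = (2.09+1.96)/2 = 2.025 → q = 5×0.915×2.025 = 9.264 ft³/s
Panel 4-5: Δb = 3.1 ft, d̄ = (1.06+1.32)/2 = 1.19, v̄ = (1.96+2.58)/2 = 2.27 → q = 3.1×1.19×2.27 = 8.374 ft³/s
Panel 5-6: Δb = 4.6 ft, d̄ = (1.32+1.45)/2 = 1.385, v̄ = (2.58+2.54)/2 = 2.56 → q = 4.6×1.385×2.56 = 16.31 ft³/s
Panel 6-7: Δb = 12.9 ft, d̄ = (1.45+0.38)/2 = 0.915, v̄ = (2.54+1.37)/2 = 1.955 → q = 12.9×0.915×1.955 = 23.08 ft³/s
Q = Σ q = 67.70 ft³/s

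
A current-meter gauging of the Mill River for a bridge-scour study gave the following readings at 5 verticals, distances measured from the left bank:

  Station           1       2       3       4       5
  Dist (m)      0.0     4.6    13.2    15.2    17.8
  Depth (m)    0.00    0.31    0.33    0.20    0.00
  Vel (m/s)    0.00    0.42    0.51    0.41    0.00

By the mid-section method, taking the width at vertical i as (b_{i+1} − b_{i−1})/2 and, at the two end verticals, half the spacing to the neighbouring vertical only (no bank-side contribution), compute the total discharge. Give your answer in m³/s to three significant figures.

1.94 m³/s

w_2 = (13.2 − 0.0)/2 = 6.6 m; q_2 = 0.42 × 0.31 × 6.6 = 0.8593 m³/s
w_3 = (15.2 − 4.6)/2 = 5.3 m; q_3 = 0.51 × 0.33 × 5.3 = 0.8920 m³/s
w_4 = (17.8 − 13.2)/2 = 2.3 m; q_4 = 0.41 × 0.20 × 2.3 = 0.1886 m³/s
Stations 1, 5 contribute zero (depth or velocity is 0).
Q = Σ qᵢ = 1.940 m³/s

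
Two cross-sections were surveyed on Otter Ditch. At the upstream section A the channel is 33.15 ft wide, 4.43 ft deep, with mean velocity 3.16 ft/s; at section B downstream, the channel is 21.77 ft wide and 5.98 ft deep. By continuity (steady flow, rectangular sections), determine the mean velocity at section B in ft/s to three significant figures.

Q = A₁V₁ = (33.15×4.43) × 3.16 = 464.1 ft³/s
A₂ = 21.77 × 5.98 = 130.2 ft²
V₂ = Q/A₂ = 464.1/130.2 = 3.565 ft/s

3.56 ft/s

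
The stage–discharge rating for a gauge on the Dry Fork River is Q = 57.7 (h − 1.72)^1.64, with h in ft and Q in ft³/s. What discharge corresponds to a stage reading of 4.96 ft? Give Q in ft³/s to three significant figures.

Q = 57.7 × (4.96 − 1.72)^1.64 = 57.7 × 3.24^1.64 = 396.7 ft³/s

397 ft³/s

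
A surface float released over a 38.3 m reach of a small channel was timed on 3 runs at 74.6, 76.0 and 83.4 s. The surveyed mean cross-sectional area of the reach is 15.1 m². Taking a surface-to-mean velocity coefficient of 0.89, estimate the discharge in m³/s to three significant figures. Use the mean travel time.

t̄ = (74.6 + 76.0 + 83.4) / 3 = 78 s
v_surface = L / t̄ = 38.3 / 78 = 0.4910 m/s
v_mean = 0.89 × 0.4910 = 0.4370 m/s
Q = A × v_mean = 15.1 × 0.4370 = 6.599 m³/s

6.60 m³/s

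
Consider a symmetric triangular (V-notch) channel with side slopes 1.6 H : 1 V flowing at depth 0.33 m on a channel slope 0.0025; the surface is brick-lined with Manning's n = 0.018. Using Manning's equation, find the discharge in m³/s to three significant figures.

0.130 m³/s

A = z·y² = 1.6×0.33² = 0.1742 m²
P = 2y√(1+z²) = 2×0.33×√(1+1.6²) = 1.245 m
R = A/P = 0.1742/1.245 = 0.1399 m
Q = (1/n)·A·R^(2/3)·S^(1/2) = (1/0.018) × 0.1742 × 0.1399^(2/3) × 0.0025^(1/2) = 0.1304 m³/s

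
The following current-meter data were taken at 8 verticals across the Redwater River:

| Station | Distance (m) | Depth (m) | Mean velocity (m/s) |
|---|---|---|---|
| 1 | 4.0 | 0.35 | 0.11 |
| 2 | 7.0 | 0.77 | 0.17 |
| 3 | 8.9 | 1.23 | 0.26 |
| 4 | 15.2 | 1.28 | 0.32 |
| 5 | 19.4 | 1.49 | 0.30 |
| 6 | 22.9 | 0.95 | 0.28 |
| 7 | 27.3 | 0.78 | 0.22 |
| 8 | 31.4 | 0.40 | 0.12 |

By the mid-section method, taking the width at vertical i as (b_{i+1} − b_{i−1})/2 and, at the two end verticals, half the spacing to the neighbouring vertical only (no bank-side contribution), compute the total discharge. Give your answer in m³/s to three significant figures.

7.44 m³/s

w_1 = (7.0 − 4.0)/2 = 1.5 m; q_1 = 0.11 × 0.35 × 1.5 = 0.05775 m³/s
w_2 = (8.9 − 4.0)/2 = 2.45 m; q_2 = 0.17 × 0.77 × 2.45 = 0.3207 m³/s
w_3 = (15.2 − 7.0)/2 = 4.1 m; q_3 = 0.26 × 1.23 × 4.1 = 1.311 m³/s
w_4 = (19.4 − 8.9)/2 = 5.25 m; q_4 = 0.32 × 1.28 × 5.25 = 2.150 m³/s
w_5 = (22.9 − 15.2)/2 = 3.85 m; q_5 = 0.30 × 1.49 × 3.85 = 1.721 m³/s
w_6 = (27.3 − 19.4)/2 = 3.95 m; q_6 = 0.28 × 0.95 × 3.95 = 1.051 m³/s
w_7 = (31.4 − 22.9)/2 = 4.25 m; q_7 = 0.22 × 0.78 × 4.25 = 0.7293 m³/s
w_8 = (31.4 − 27.3)/2 = 2.05 m; q_8 = 0.12 × 0.40 × 2.05 = 0.09840 m³/s
Q = Σ qᵢ = 7.439 m³/s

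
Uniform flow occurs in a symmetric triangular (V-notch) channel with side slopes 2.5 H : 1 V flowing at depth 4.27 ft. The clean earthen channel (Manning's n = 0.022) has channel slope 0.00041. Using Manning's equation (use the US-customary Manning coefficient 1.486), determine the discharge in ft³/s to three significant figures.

A = z·y² = 2.5×4.27² = 45.58 ft²
P = 2y√(1+z²) = 2×4.27×√(1+2.5²) = 22.99 ft
R = A/P = 45.58/22.99 = 1.982 ft
Q = (1.486/n)·A·R^(2/3)·S^(1/2) = (1.486/0.022) × 45.58 × 1.982^(2/3) × 0.00041^(1/2) = 98.38 ft³/s

98.4 ft³/s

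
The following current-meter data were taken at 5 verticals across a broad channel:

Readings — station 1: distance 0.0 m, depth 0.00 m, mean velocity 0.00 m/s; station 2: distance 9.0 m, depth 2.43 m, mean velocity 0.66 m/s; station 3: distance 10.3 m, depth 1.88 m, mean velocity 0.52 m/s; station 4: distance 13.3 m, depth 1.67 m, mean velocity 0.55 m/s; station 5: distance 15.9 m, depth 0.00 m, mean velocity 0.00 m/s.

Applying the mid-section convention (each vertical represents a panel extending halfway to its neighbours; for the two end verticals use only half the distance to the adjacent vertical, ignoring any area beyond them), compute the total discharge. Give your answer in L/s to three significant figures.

12900 L/s

w_2 = (10.3 − 0.0)/2 = 5.15 m; q_2 = 0.66 × 2.43 × 5.15 = 8.260 m³/s
w_3 = (13.3 − 9.0)/2 = 2.15 m; q_3 = 0.52 × 1.88 × 2.15 = 2.102 m³/s
w_4 = (15.9 − 10.3)/2 = 2.8 m; q_4 = 0.55 × 1.67 × 2.8 = 2.572 m³/s
Stations 1, 5 contribute zero (depth or velocity is 0).
Q = Σ qᵢ = 12.93 m³/s
= 12.93 × 1000 = 12930 L/s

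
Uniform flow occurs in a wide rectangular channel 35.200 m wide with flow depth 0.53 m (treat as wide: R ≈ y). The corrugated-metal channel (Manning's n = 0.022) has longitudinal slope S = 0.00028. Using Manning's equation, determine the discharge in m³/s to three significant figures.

9.29 m³/s

A = b·y = 35.200 × 0.53 = 18.66 m²
Wide channel: R ≈ y = 0.53 m
Q = (1/n)·A·R^(2/3)·S^(1/2) = (1/0.022) × 18.66 × 0.5300^(2/3) × 0.00028^(1/2) = 9.293 m³/s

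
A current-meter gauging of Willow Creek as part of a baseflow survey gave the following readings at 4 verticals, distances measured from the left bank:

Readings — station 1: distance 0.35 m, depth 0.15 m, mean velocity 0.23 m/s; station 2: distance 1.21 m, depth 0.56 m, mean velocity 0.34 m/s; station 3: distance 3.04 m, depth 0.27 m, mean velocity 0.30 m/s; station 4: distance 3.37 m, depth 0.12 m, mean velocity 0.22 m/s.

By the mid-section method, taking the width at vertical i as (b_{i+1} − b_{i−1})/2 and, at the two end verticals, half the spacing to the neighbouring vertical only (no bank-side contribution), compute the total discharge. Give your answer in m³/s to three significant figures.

0.363 m³/s

w_1 = (1.21 − 0.35)/2 = 0.43 m; q_1 = 0.23 × 0.15 × 0.43 = 0.01484 m³/s
w_2 = (3.04 − 0.35)/2 = 1.345 m; q_2 = 0.34 × 0.56 × 1.345 = 0.2561 m³/s
w_3 = (3.37 − 1.21)/2 = 1.08 m; q_3 = 0.30 × 0.27 × 1.08 = 0.08748 m³/s
w_4 = (3.37 − 3.04)/2 = 0.165 m; q_4 = 0.22 × 0.12 × 0.165 = 0.004356 m³/s
Q = Σ qᵢ = 0.3628 m³/s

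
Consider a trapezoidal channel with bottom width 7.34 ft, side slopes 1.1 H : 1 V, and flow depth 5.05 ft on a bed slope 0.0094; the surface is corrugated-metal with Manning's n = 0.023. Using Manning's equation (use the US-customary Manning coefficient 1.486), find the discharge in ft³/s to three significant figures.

832 ft³/s

A = (b + z·y)·y = (7.34 + 1.1×5.05)×5.05 = 65.12 ft²
P = b + 2y√(1+z²) = 7.34 + 2×5.05×√(1+1.1²) = 22.35 ft
R = A/P = 65.12/22.35 = 2.913 ft
Q = (1.486/n)·A·R^(2/3)·S^(1/2) = (1.486/0.023) × 65.12 × 2.913^(2/3) × 0.0094^(1/2) = 832.0 ft³/s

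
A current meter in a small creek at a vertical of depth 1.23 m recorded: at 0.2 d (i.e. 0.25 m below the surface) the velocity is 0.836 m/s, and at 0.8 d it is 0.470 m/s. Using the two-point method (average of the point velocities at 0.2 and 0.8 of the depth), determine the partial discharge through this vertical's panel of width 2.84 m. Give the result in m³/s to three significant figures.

v̄ = (0.836 + 0.470) / 2 = 0.6530 m/s
q = v̄ × d × w = 0.6530 × 1.23 × 2.84 = 2.281 m³/s

2.28 m³/s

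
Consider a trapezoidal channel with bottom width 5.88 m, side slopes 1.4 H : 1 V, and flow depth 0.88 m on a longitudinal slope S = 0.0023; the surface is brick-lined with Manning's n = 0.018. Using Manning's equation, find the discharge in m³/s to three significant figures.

13.2 m³/s

A = (b + z·y)·y = (5.88 + 1.4×0.88)×0.88 = 6.259 m²
P = b + 2y√(1+z²) = 5.88 + 2×0.88×√(1+1.4²) = 8.908 m
R = A/P = 6.259/8.908 = 0.7026 m
Q = (1/n)·A·R^(2/3)·S^(1/2) = (1/0.018) × 6.259 × 0.7026^(2/3) × 0.0023^(1/2) = 13.18 m³/s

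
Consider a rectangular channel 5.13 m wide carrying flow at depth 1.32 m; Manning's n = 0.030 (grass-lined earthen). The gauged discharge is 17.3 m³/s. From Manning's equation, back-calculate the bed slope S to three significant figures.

A = b·y = 5.13 × 1.32 = 6.772 m²
P = b + 2y = 5.13 + 2×1.32 = 7.770 m
R = A/P = 6.772/7.770 = 0.8715 m
S = (Q·n / (1·A·R^(2/3)))² = (17.3×0.030 / (1×6.772×0.9124))² = 0.007057

0.00706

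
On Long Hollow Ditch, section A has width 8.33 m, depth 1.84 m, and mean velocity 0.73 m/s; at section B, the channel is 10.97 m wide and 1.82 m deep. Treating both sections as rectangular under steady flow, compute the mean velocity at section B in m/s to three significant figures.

Q = A₁V₁ = (8.33×1.84) × 0.73 = 11.19 m³/s
A₂ = 10.97 × 1.82 = 19.97 m²
V₂ = Q/A₂ = 11.19/19.97 = 0.5604 m/s

0.560 m/s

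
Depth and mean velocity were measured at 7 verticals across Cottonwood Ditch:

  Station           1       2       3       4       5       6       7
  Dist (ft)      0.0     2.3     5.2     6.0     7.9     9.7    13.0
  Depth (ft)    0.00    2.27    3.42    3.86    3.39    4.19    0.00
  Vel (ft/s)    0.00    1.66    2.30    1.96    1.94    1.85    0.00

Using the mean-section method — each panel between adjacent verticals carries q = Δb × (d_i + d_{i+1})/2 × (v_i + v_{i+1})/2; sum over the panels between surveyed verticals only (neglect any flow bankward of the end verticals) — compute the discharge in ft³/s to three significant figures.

Panel 1-2: Δb = 2.3 ft, d̄ = (0.00+2.27)/2 = 1.135, v̄ = (0.00+1.66)/2 = 0.83 → q = 2.3×1.135×0.83 = 2.167 ft³/s
Panel 2-3: Δb = 2.9 ft, d̄ = (2.27+3.42)/2 = 2.845, v̄ = (1.66+2.30)/2 = 1.98 → q = 2.9×2.845×1.98 = 16.34 ft³/s
Panel 3-4: Δb = 0.8 ft, d̄ = (3.42+3.86)/2 = 3.64, v̄ = (2.30+1.96)/2 = 2.13 → q = 0.8×3.64×2.13 = 6.203 ft³/s
Panel 4-5: Δb = 1.9 ft, d̄ = (3.86+3.39)/2 = 3.625, v̄ = (1.96+1.94)/2 = 1.95 → q = 1.9×3.625×1.95 = 13.43 ft³/s
Panel 5-6: Δb = 1.8 ft, d̄ = (3.39+4.19)/2 = 3.79, v̄ = (1.94+1.85)/2 = 1.895 → q = 1.8×3.79×1.895 = 12.93 ft³/s
Panel 6-7: Δb = 3.3 ft, d̄ = (4.19+0.00)/2 = 2.095, v̄ = (1.85+0.00)/2 = 0.925 → q = 3.3×2.095×0.925 = 6.395 ft³/s
Q = Σ q = 57.46 ft³/s

57.5 ft³/s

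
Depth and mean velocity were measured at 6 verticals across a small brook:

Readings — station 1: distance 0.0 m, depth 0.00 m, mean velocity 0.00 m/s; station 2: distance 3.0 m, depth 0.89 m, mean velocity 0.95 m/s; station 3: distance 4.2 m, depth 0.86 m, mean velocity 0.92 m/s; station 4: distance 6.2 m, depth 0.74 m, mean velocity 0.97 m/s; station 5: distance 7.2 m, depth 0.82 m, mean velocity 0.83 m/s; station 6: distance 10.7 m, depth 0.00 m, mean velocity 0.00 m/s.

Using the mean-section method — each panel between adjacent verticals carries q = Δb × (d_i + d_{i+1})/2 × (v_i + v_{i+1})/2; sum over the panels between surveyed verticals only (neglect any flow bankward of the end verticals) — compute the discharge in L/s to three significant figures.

4430 L/s

Panel 1-2: Δb = 3 m, d̄ = (0.00+0.89)/2 = 0.445, v̄ = (0.00+0.95)/2 = 0.475 → q = 3×0.445×0.475 = 0.6341 m³/s
Panel 2-3: Δb = 1.2 m, d̄ = (0.89+0.86)/2 = 0.875, v̄ = (0.95+0.92)/2 = 0.935 → q = 1.2×0.875×0.935 = 0.9818 m³/s
Panel 3-4: Δb = 2 m, d̄ = (0.86+0.74)/2 = 0.8, v̄ = (0.92+0.97)/2 = 0.945 → q = 2×0.8×0.945 = 1.512 m³/s
Panel 4-5: Δb = 1 m, d̄ = (0.74+0.82)/2 = 0.78, v̄ = (0.97+0.83)/2 = 0.9 → q = 1×0.78×0.9 = 0.7020 m³/s
Panel 5-6: Δb = 3.5 m, d̄ = (0.82+0.00)/2 = 0.41, v̄ = (0.83+0.00)/2 = 0.415 → q = 3.5×0.41×0.415 = 0.5955 m³/s
Q = Σ q = 4.425 m³/s
= 4.425 × 1000 = 4425 L/s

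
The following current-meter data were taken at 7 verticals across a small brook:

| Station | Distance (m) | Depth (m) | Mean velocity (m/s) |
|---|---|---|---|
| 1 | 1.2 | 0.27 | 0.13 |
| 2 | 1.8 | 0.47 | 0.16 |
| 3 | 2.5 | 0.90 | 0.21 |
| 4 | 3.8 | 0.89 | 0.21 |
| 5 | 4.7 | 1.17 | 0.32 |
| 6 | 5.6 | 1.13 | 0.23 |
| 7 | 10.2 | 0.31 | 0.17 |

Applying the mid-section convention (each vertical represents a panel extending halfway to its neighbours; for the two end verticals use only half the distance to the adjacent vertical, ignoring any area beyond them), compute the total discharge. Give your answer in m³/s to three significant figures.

1.63 m³/s

w_1 = (1.8 − 1.2)/2 = 0.3 m; q_1 = 0.13 × 0.27 × 0.3 = 0.01053 m³/s
w_2 = (2.5 − 1.2)/2 = 0.65 m; q_2 = 0.16 × 0.47 × 0.65 = 0.04888 m³/s
w_3 = (3.8 − 1.8)/2 = 1 m; q_3 = 0.21 × 0.90 × 1 = 0.1890 m³/s
w_4 = (4.7 − 2.5)/2 = 1.1 m; q_4 = 0.21 × 0.89 × 1.1 = 0.2056 m³/s
w_5 = (5.6 − 3.8)/2 = 0.9 m; q_5 = 0.32 × 1.17 × 0.9 = 0.3370 m³/s
w_6 = (10.2 − 4.7)/2 = 2.75 m; q_6 = 0.23 × 1.13 × 2.75 = 0.7147 m³/s
w_7 = (10.2 − 5.6)/2 = 2.3 m; q_7 = 0.17 × 0.31 × 2.3 = 0.1212 m³/s
Q = Σ qᵢ = 1.627 m³/s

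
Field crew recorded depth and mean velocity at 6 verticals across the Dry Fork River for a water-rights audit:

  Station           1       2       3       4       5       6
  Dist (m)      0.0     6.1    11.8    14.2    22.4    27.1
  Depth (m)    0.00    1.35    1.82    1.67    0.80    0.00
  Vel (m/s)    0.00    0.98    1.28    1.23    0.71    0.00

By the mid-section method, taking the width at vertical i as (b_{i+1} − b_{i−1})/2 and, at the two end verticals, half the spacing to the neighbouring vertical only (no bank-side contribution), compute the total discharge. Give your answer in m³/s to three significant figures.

31.8 m³/s

w_2 = (11.8 − 0.0)/2 = 5.9 m; q_2 = 0.98 × 1.35 × 5.9 = 7.806 m³/s
w_3 = (14.2 − 6.1)/2 = 4.05 m; q_3 = 1.28 × 1.82 × 4.05 = 9.435 m³/s
w_4 = (22.4 − 11.8)/2 = 5.3 m; q_4 = 1.23 × 1.67 × 5.3 = 10.89 m³/s
w_5 = (27.1 − 14.2)/2 = 6.45 m; q_5 = 0.71 × 0.80 × 6.45 = 3.664 m³/s
Stations 1, 6 contribute zero (depth or velocity is 0).
Q = Σ qᵢ = 31.79 m³/s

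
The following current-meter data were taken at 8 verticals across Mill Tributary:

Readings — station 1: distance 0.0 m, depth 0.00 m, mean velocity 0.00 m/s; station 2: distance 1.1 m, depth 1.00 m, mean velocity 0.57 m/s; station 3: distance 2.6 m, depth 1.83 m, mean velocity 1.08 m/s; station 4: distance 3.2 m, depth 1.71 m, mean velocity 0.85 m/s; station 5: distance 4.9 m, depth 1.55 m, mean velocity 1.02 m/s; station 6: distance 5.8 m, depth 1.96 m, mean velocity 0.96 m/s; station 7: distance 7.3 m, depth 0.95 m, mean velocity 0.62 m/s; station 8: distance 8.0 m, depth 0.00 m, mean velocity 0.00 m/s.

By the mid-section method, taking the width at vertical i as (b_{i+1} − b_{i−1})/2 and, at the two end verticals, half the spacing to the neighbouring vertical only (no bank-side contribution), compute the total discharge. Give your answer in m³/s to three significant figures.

w_2 = (2.6 − 0.0)/2 = 1.3 m; q_2 = 0.57 × 1.00 × 1.3 = 0.7410 m³/s
w_3 = (3.2 − 1.1)/2 = 1.05 m; q_3 = 1.08 × 1.83 × 1.05 = 2.075 m³/s
w_4 = (4.9 − 2.6)/2 = 1.15 m; q_4 = 0.85 × 1.71 × 1.15 = 1.672 m³/s
w_5 = (5.8 − 3.2)/2 = 1.3 m; q_5 = 1.02 × 1.55 × 1.3 = 2.055 m³/s
w_6 = (7.3 − 4.9)/2 = 1.2 m; q_6 = 0.96 × 1.96 × 1.2 = 2.258 m³/s
w_7 = (8.0 − 5.8)/2 = 1.1 m; q_7 = 0.62 × 0.95 × 1.1 = 0.6479 m³/s
Stations 1, 8 contribute zero (depth or velocity is 0).
Q = Σ qᵢ = 9.449 m³/s

9.45 m³/s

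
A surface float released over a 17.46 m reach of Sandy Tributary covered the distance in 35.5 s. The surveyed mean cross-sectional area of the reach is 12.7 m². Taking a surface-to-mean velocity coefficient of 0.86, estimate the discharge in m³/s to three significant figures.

5.37 m³/s

v_surface = L / t̄ = 17.46 / 35.5 = 0.4918 m/s
v_mean = 0.86 × 0.4918 = 0.4230 m/s
Q = A × v_mean = 12.7 × 0.4230 = 5.372 m³/s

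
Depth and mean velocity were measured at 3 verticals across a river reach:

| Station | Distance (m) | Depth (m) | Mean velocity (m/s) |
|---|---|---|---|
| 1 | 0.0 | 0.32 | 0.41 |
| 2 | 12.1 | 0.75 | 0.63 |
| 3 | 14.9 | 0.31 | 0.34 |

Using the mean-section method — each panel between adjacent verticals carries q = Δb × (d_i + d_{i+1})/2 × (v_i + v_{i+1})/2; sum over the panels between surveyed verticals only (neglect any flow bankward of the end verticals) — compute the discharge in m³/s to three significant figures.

4.09 m³/s

Panel 1-2: Δb = 12.1 m, d̄ = (0.32+0.75)/2 = 0.535, v̄ = (0.41+0.63)/2 = 0.52 → q = 12.1×0.535×0.52 = 3.366 m³/s
Panel 2-3: Δb = 2.8 m, d̄ = (0.75+0.31)/2 = 0.53, v̄ = (0.63+0.34)/2 = 0.485 → q = 2.8×0.53×0.485 = 0.7197 m³/s
Q = Σ q = 4.086 m³/s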